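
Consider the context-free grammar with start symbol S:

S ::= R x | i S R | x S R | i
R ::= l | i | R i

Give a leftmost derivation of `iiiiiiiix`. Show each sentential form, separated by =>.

S => Rx   [S ::= R x]
Rx => Rix   [R ::= R i]
Rix => Riix   [R ::= R i]
Riix => Riiix   [R ::= R i]
Riiix => Riiiix   [R ::= R i]
Riiiix => Riiiiix   [R ::= R i]
Riiiiix => Riiiiiix   [R ::= R i]
Riiiiiix => Riiiiiiix   [R ::= R i]
Riiiiiiix => iiiiiiiix   [R ::= i]

S => Rx => Rix => Riix => Riiix => Riiiix => Riiiiix => Riiiiiix => Riiiiiiix => iiiiiiiix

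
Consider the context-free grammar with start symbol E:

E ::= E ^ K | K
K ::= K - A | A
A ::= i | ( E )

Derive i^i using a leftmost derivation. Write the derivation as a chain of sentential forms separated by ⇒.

E ⇒ E^K   [E ::= E ^ K]
E^K ⇒ K^K   [E ::= K]
K^K ⇒ A^K   [K ::= A]
A^K ⇒ i^K   [A ::= i]
i^K ⇒ i^A   [K ::= A]
i^A ⇒ i^i   [A ::= i]

E ⇒ E^K ⇒ K^K ⇒ A^K ⇒ i^K ⇒ i^A ⇒ i^i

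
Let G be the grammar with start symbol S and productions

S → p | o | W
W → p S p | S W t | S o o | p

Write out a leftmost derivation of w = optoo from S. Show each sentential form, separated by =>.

S => W   [S → W]
W => Soo   [W → S o o]
Soo => Woo   [S → W]
Woo => SWtoo   [W → S W t]
SWtoo => oWtoo   [S → o]
oWtoo => optoo   [W → p]

S=>W=>Soo=>Woo=>SWtoo=>oWtoo=>optoo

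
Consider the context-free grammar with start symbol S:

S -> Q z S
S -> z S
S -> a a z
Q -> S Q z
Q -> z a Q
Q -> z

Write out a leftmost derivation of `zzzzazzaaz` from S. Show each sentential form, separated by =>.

S => zS   [S -> z S]
zS => zzS   [S -> z S]
zzS => zzzS   [S -> z S]
zzzS => zzzQzS   [S -> Q z S]
zzzQzS => zzzzaQzS   [Q -> z a Q]
zzzzaQzS => zzzzazzS   [Q -> z]
zzzzazzS => zzzzazzaaz   [S -> a a z]

S=>zS=>zzS=>zzzS=>zzzQzS=>zzzzaQzS=>zzzzazzS=>zzzzazzaaz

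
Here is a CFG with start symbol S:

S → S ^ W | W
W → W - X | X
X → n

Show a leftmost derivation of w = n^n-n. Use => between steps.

S => S^W   [S → S ^ W]
S^W => W^W   [S → W]
W^W => X^W   [W → X]
X^W => n^W   [X → n]
n^W => n^W-X   [W → W - X]
n^W-X => n^X-X   [W → X]
n^X-X => n^n-X   [X → n]
n^n-X => n^n-n   [X → n]

S=>S^W=>W^W=>X^W=>n^W=>n^W-X=>n^X-X=>n^n-X=>n^n-n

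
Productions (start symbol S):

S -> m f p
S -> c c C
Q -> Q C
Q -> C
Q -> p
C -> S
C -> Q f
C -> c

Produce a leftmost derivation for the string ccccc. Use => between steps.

S=>ccC=>ccS=>ccccC=>ccccc

S => ccC   [S -> c c C]
ccC => ccS   [C -> S]
ccS => ccccC   [S -> c c C]
ccccC => ccccc   [C -> c]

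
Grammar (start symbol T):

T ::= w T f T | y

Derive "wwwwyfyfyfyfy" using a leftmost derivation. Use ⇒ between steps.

T ⇒ wTfT   [T ::= w T f T]
wTfT ⇒ wwTfTfT   [T ::= w T f T]
wwTfTfT ⇒ wwwTfTfTfT   [T ::= w T f T]
wwwTfTfTfT ⇒ wwwwTfTfTfTfT   [T ::= w T f T]
wwwwTfTfTfTfT ⇒ wwwwyfTfTfTfT   [T ::= y]
wwwwyfTfTfTfT ⇒ wwwwyfyfTfTfT   [T ::= y]
wwwwyfyfTfTfT ⇒ wwwwyfyfyfTfT   [T ::= y]
wwwwyfyfyfTfT ⇒ wwwwyfyfyfyfT   [T ::= y]
wwwwyfyfyfyfT ⇒ wwwwyfyfyfyfy   [T ::= y]

T⇒wTfT⇒wwTfTfT⇒wwwTfTfTfT⇒wwwwTfTfTfTfT⇒wwwwyfTfTfTfT⇒wwwwyfyfTfTfT⇒wwwwyfyfyfTfT⇒wwwwyfyfyfyfT⇒wwwwyfyfyfyfy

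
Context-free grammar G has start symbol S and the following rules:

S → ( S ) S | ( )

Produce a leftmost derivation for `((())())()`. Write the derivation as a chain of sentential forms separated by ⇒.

S ⇒ (S)S ⇒ ((S)S)S ⇒ ((())S)S ⇒ ((())())S ⇒ ((())())()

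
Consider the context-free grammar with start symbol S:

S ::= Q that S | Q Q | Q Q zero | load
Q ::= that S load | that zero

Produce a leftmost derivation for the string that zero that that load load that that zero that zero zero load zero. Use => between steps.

S => Q Q zero => that zero Q zero => that zero that S load zero => that zero that Q that S load zero => that zero that that S load that S load zero => that zero that that load load that S load zero => that zero that that load load that Q Q zero load zero => that zero that that load load that that zero Q zero load zero => that zero that that load load that that zero that zero zero load zero

S => Q Q zero   [S ::= Q Q zero]
Q Q zero => that zero Q zero   [Q ::= that zero]
that zero Q zero => that zero that S load zero   [Q ::= that S load]
that zero that S load zero => that zero that Q that S load zero   [S ::= Q that S]
that zero that Q that S load zero => that zero that that S load that S load zero   [Q ::= that S load]
that zero that that S load that S load zero => that zero that that load load that S load zero   [S ::= load]
that zero that that load load that S load zero => that zero that that load load that Q Q zero load zero   [S ::= Q Q zero]
that zero that that load load that Q Q zero load zero => that zero that that load load that that zero Q zero load zero   [Q ::= that zero]
that zero that that load load that that zero Q zero load zero => that zero that that load load that that zero that zero zero load zero   [Q ::= that zero]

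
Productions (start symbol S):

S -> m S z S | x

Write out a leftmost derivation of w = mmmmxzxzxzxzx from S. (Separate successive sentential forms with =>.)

S => mSzS => mmSzSzS => mmmSzSzSzS => mmmmSzSzSzSzS => mmmmxzSzSzSzS => mmmmxzxzSzSzS => mmmmxzxzxzSzS => mmmmxzxzxzxzS => mmmmxzxzxzxzx

S => mSzS   [S -> m S z S]
mSzS => mmSzSzS   [S -> m S z S]
mmSzSzS => mmmSzSzSzS   [S -> m S z S]
mmmSzSzSzS => mmmmSzSzSzSzS   [S -> m S z S]
mmmmSzSzSzSzS => mmmmxzSzSzSzS   [S -> x]
mmmmxzSzSzSzS => mmmmxzxzSzSzS   [S -> x]
mmmmxzxzSzSzS => mmmmxzxzxzSzS   [S -> x]
mmmmxzxzxzSzS => mmmmxzxzxzxzS   [S -> x]
mmmmxzxzxzxzS => mmmmxzxzxzxzx   [S -> x]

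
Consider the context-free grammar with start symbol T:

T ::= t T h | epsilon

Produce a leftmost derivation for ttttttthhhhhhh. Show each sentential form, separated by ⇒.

T ⇒ tTh ⇒ ttThh ⇒ tttThhh ⇒ ttttThhhh ⇒ tttttThhhhh ⇒ ttttttThhhhhh ⇒ tttttttThhhhhhh ⇒ ttttttthhhhhhh

T ⇒ tTh   [T ::= t T h]
tTh ⇒ ttThh   [T ::= t T h]
ttThh ⇒ tttThhh   [T ::= t T h]
tttThhh ⇒ ttttThhhh   [T ::= t T h]
ttttThhhh ⇒ tttttThhhhh   [T ::= t T h]
tttttThhhhh ⇒ ttttttThhhhhh   [T ::= t T h]
ttttttThhhhhh ⇒ tttttttThhhhhhh   [T ::= t T h]
tttttttThhhhhhh ⇒ ttttttthhhhhhh   [T ::= epsilon]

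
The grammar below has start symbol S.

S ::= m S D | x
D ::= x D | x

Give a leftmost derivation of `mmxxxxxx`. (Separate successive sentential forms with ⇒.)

S ⇒ mSD ⇒ mmSDD ⇒ mmxDD ⇒ mmxxDD ⇒ mmxxxDD ⇒ mmxxxxDD ⇒ mmxxxxxD ⇒ mmxxxxxx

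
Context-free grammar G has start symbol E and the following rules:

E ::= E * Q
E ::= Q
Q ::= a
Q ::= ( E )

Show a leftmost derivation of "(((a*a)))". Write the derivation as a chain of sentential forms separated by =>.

E => Q => (E) => (Q) => ((E)) => ((Q)) => (((E))) => (((E*Q))) => (((Q*Q))) => (((a*Q))) => (((a*a)))

E => Q   [E ::= Q]
Q => (E)   [Q ::= ( E )]
(E) => (Q)   [E ::= Q]
(Q) => ((E))   [Q ::= ( E )]
((E)) => ((Q))   [E ::= Q]
((Q)) => (((E)))   [Q ::= ( E )]
(((E))) => (((E*Q)))   [E ::= E * Q]
(((E*Q))) => (((Q*Q)))   [E ::= Q]
(((Q*Q))) => (((a*Q)))   [Q ::= a]
(((a*Q))) => (((a*a)))   [Q ::= a]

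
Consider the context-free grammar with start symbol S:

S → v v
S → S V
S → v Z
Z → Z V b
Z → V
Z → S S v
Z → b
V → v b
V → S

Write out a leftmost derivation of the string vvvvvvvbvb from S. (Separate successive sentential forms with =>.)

S => SV   [S → S V]
SV => SVV   [S → S V]
SVV => vZVV   [S → v Z]
vZVV => vSSvVV   [Z → S S v]
vSSvVV => vvvSvVV   [S → v v]
vvvSvVV => vvvvvvVV   [S → v v]
vvvvvvVV => vvvvvvvbV   [V → v b]
vvvvvvvbV => vvvvvvvbvb   [V → v b]

S => SV => SVV => vZVV => vSSvVV => vvvSvVV => vvvvvvVV => vvvvvvvbV => vvvvvvvbvb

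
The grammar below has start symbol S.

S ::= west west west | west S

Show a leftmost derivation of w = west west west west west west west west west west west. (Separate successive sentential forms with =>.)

S => west S   [S ::= west S]
west S => west west S   [S ::= west S]
west west S => west west west S   [S ::= west S]
west west west S => west west west west S   [S ::= west S]
west west west west S => west west west west west S   [S ::= west S]
west west west west west S => west west west west west west S   [S ::= west S]
west west west west west west S => west west west west west west west S   [S ::= west S]
west west west west west west west S => west west west west west west west west S   [S ::= west S]
west west west west west west west west S => west west west west west west west west west west west   [S ::= west west west]

S => west S => west west S => west west west S => west west west west S => west west west west west S => west west west west west west S => west west west west west west west S => west west west west west west west west S => west west west west west west west west west west west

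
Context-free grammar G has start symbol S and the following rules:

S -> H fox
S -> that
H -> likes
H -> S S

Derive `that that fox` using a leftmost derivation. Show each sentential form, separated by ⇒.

S ⇒ H fox ⇒ S S fox ⇒ that S fox ⇒ that that fox

S ⇒ H fox   [S -> H fox]
H fox ⇒ S S fox   [H -> S S]
S S fox ⇒ that S fox   [S -> that]
that S fox ⇒ that that fox   [S -> that]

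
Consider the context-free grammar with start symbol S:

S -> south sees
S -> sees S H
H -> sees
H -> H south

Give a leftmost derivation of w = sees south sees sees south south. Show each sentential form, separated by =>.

S => sees S H   [S -> sees S H]
sees S H => sees south sees H   [S -> south sees]
sees south sees H => sees south sees H south   [H -> H south]
sees south sees H south => sees south sees H south south   [H -> H south]
sees south sees H south south => sees south sees sees south south   [H -> sees]

S => sees S H => sees south sees H => sees south sees H south => sees south sees H south south => sees south sees sees south south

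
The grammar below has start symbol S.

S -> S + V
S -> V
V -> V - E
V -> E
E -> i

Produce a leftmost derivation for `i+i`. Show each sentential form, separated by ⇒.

S ⇒ S+V   [S -> S + V]
S+V ⇒ V+V   [S -> V]
V+V ⇒ E+V   [V -> E]
E+V ⇒ i+V   [E -> i]
i+V ⇒ i+E   [V -> E]
i+E ⇒ i+i   [E -> i]

S ⇒ S+V ⇒ V+V ⇒ E+V ⇒ i+V ⇒ i+E ⇒ i+i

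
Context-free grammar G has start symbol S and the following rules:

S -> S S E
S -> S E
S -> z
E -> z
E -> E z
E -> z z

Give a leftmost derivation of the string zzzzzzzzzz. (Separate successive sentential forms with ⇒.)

S ⇒ SE   [S -> S E]
SE ⇒ SEE   [S -> S E]
SEE ⇒ SSEEE   [S -> S S E]
SSEEE ⇒ SESEEE   [S -> S E]
SESEEE ⇒ SEESEEE   [S -> S E]
SEESEEE ⇒ SEEESEEE   [S -> S E]
SEEESEEE ⇒ zEEESEEE   [S -> z]
zEEESEEE ⇒ zzzEESEEE   [E -> z z]
zzzEESEEE ⇒ zzzzzESEEE   [E -> z z]
zzzzzESEEE ⇒ zzzzzzSEEE   [E -> z]
zzzzzzSEEE ⇒ zzzzzzzEEE   [S -> z]
zzzzzzzEEE ⇒ zzzzzzzzEE   [E -> z]
zzzzzzzzEE ⇒ zzzzzzzzzE   [E -> z]
zzzzzzzzzE ⇒ zzzzzzzzzz   [E -> z]

S ⇒ SE ⇒ SEE ⇒ SSEEE ⇒ SESEEE ⇒ SEESEEE ⇒ SEEESEEE ⇒ zEEESEEE ⇒ zzzEESEEE ⇒ zzzzzESEEE ⇒ zzzzzzSEEE ⇒ zzzzzzzEEE ⇒ zzzzzzzzEE ⇒ zzzzzzzzzE ⇒ zzzzzzzzzz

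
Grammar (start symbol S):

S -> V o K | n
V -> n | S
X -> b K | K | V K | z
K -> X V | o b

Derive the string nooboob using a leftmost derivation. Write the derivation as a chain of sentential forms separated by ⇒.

S ⇒ VoK ⇒ SoK ⇒ VoKoK ⇒ SoKoK ⇒ noKoK ⇒ nooboK ⇒ nooboob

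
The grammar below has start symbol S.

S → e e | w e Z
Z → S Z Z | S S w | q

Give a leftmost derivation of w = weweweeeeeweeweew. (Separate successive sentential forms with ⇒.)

S ⇒ weZ ⇒ weSSw ⇒ weweZSw ⇒ weweSSwSw ⇒ weweweZSwSw ⇒ weweweSSwSwSw ⇒ weweweeeSwSwSw ⇒ weweweeeeewSwSw ⇒ weweweeeeeweewSw ⇒ weweweeeeeweeweew

S ⇒ weZ   [S → w e Z]
weZ ⇒ weSSw   [Z → S S w]
weSSw ⇒ weweZSw   [S → w e Z]
weweZSw ⇒ weweSSwSw   [Z → S S w]
weweSSwSw ⇒ weweweZSwSw   [S → w e Z]
weweweZSwSw ⇒ weweweSSwSwSw   [Z → S S w]
weweweSSwSwSw ⇒ weweweeeSwSwSw   [S → e e]
weweweeeSwSwSw ⇒ weweweeeeewSwSw   [S → e e]
weweweeeeewSwSw ⇒ weweweeeeeweewSw   [S → e e]
weweweeeeeweewSw ⇒ weweweeeeeweeweew   [S → e e]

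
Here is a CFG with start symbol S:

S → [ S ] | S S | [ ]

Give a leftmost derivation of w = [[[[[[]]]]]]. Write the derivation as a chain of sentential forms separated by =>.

S=>[S]=>[[S]]=>[[[S]]]=>[[[[S]]]]=>[[[[[S]]]]]=>[[[[[[]]]]]]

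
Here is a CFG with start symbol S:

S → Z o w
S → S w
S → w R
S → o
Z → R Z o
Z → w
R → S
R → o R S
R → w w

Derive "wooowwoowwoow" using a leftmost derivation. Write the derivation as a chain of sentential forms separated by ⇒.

S⇒Zow⇒RZoow⇒SZoow⇒wRZoow⇒woRSZoow⇒woSSZoow⇒wooSZoow⇒wooZowZoow⇒wooRZoowZoow⇒wooSZoowZoow⇒wooSwZoowZoow⇒wooowZoowZoow⇒wooowwoowZoow⇒wooowwoowwoow

S ⇒ Zow   [S → Z o w]
Zow ⇒ RZoow   [Z → R Z o]
RZoow ⇒ SZoow   [R → S]
SZoow ⇒ wRZoow   [S → w R]
wRZoow ⇒ woRSZoow   [R → o R S]
woRSZoow ⇒ woSSZoow   [R → S]
woSSZoow ⇒ wooSZoow   [S → o]
wooSZoow ⇒ wooZowZoow   [S → Z o w]
wooZowZoow ⇒ wooRZoowZoow   [Z → R Z o]
wooRZoowZoow ⇒ wooSZoowZoow   [R → S]
wooSZoowZoow ⇒ wooSwZoowZoow   [S → S w]
wooSwZoowZoow ⇒ wooowZoowZoow   [S → o]
wooowZoowZoow ⇒ wooowwoowZoow   [Z → w]
wooowwoowZoow ⇒ wooowwoowwoow   [Z → w]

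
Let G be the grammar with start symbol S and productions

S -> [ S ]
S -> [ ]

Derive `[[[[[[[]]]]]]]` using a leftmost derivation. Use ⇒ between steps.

S ⇒ [S]   [S -> [ S ]]
[S] ⇒ [[S]]   [S -> [ S ]]
[[S]] ⇒ [[[S]]]   [S -> [ S ]]
[[[S]]] ⇒ [[[[S]]]]   [S -> [ S ]]
[[[[S]]]] ⇒ [[[[[S]]]]]   [S -> [ S ]]
[[[[[S]]]]] ⇒ [[[[[[S]]]]]]   [S -> [ S ]]
[[[[[[S]]]]]] ⇒ [[[[[[[]]]]]]]   [S -> [ ]]

S ⇒ [S] ⇒ [[S]] ⇒ [[[S]]] ⇒ [[[[S]]]] ⇒ [[[[[S]]]]] ⇒ [[[[[[S]]]]]] ⇒ [[[[[[[]]]]]]]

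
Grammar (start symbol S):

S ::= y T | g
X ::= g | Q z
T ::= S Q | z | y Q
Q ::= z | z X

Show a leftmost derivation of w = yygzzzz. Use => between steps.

S => yT   [S ::= y T]
yT => ySQ   [T ::= S Q]
ySQ => yyTQ   [S ::= y T]
yyTQ => yySQQ   [T ::= S Q]
yySQQ => yygQQ   [S ::= g]
yygQQ => yygzQ   [Q ::= z]
yygzQ => yygzzX   [Q ::= z X]
yygzzX => yygzzQz   [X ::= Q z]
yygzzQz => yygzzzz   [Q ::= z]

S => yT => ySQ => yyTQ => yySQQ => yygQQ => yygzQ => yygzzX => yygzzQz => yygzzzz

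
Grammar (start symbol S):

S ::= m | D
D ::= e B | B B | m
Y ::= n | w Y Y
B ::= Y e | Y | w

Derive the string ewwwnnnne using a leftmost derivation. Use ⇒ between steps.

S ⇒ D ⇒ eB ⇒ eYe ⇒ ewYYe ⇒ ewwYYYe ⇒ ewwwYYYYe ⇒ ewwwnYYYe ⇒ ewwwnnYYe ⇒ ewwwnnnYe ⇒ ewwwnnnne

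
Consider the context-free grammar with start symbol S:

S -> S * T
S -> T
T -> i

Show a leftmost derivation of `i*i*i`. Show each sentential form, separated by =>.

S => S*T => S*T*T => T*T*T => i*T*T => i*i*T => i*i*i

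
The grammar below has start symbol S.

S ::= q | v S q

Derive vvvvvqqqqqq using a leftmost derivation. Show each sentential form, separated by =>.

S => vSq   [S ::= v S q]
vSq => vvSqq   [S ::= v S q]
vvSqq => vvvSqqq   [S ::= v S q]
vvvSqqq => vvvvSqqqq   [S ::= v S q]
vvvvSqqqq => vvvvvSqqqqq   [S ::= v S q]
vvvvvSqqqqq => vvvvvqqqqqq   [S ::= q]

S => vSq => vvSqq => vvvSqqq => vvvvSqqqq => vvvvvSqqqqq => vvvvvqqqqqq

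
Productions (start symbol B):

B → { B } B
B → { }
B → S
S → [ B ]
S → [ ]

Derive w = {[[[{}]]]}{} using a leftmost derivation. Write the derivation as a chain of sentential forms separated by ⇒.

B⇒{B}B⇒{S}B⇒{[B]}B⇒{[S]}B⇒{[[B]]}B⇒{[[S]]}B⇒{[[[B]]]}B⇒{[[[{}]]]}B⇒{[[[{}]]]}{}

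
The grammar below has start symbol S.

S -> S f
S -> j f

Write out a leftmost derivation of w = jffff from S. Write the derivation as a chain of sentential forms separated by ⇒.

S ⇒ Sf   [S -> S f]
Sf ⇒ Sff   [S -> S f]
Sff ⇒ Sfff   [S -> S f]
Sfff ⇒ jffff   [S -> j f]

S⇒Sf⇒Sff⇒Sfff⇒jffff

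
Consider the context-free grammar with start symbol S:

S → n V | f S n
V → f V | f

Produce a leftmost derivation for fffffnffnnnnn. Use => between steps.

S => fSn => ffSnn => fffSnnn => ffffSnnnn => fffffSnnnnn => fffffnVnnnnn => fffffnfVnnnnn => fffffnffnnnnn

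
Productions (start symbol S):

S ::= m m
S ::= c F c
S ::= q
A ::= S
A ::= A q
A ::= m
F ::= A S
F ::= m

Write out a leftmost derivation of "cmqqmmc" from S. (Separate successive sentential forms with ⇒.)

S⇒cFc⇒cASc⇒cAqSc⇒cAqqSc⇒cmqqSc⇒cmqqmmc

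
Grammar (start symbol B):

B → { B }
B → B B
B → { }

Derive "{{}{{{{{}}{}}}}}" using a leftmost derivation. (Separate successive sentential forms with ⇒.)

B ⇒ {B}   [B → { B }]
{B} ⇒ {BB}   [B → B B]
{BB} ⇒ {{}B}   [B → { }]
{{}B} ⇒ {{}{B}}   [B → { B }]
{{}{B}} ⇒ {{}{{B}}}   [B → { B }]
{{}{{B}}} ⇒ {{}{{{B}}}}   [B → { B }]
{{}{{{B}}}} ⇒ {{}{{{BB}}}}   [B → B B]
{{}{{{BB}}}} ⇒ {{}{{{{B}B}}}}   [B → { B }]
{{}{{{{B}B}}}} ⇒ {{}{{{{{}}B}}}}   [B → { }]
{{}{{{{{}}B}}}} ⇒ {{}{{{{{}}{}}}}}   [B → { }]

B ⇒ {B} ⇒ {BB} ⇒ {{}B} ⇒ {{}{B}} ⇒ {{}{{B}}} ⇒ {{}{{{B}}}} ⇒ {{}{{{BB}}}} ⇒ {{}{{{{B}B}}}} ⇒ {{}{{{{{}}B}}}} ⇒ {{}{{{{{}}{}}}}}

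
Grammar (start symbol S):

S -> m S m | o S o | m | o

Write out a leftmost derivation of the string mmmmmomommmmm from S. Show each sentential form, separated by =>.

S => mSm => mmSmm => mmmSmmm => mmmmSmmmm => mmmmmSmmmmm => mmmmmoSommmmm => mmmmmomommmmm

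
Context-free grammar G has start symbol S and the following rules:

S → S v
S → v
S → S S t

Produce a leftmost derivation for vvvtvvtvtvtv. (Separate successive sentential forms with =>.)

S => Sv => SStv => SStStv => SStStStv => SvStStStv => SStvStStStv => SvStvStStStv => vvStvStStStv => vvvtvStStStv => vvvtvvtStStv => vvvtvvtvtStv => vvvtvvtvtvtv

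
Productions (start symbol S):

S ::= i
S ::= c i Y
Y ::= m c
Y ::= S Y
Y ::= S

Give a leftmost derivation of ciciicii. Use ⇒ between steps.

S⇒ciY⇒ciSY⇒ciciYY⇒ciciSY⇒ciciiY⇒ciciiS⇒ciciiciY⇒ciciiciS⇒ciciicii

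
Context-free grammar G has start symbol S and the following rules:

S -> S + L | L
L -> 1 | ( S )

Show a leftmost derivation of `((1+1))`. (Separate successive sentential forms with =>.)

S => L   [S -> L]
L => (S)   [L -> ( S )]
(S) => (L)   [S -> L]
(L) => ((S))   [L -> ( S )]
((S)) => ((S+L))   [S -> S + L]
((S+L)) => ((L+L))   [S -> L]
((L+L)) => ((1+L))   [L -> 1]
((1+L)) => ((1+1))   [L -> 1]

S => L => (S) => (L) => ((S)) => ((S+L)) => ((L+L)) => ((1+L)) => ((1+1))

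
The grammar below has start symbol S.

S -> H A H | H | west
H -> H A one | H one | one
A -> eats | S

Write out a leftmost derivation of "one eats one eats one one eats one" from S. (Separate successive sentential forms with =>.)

S => H A H   [S -> H A H]
H A H => H one A H   [H -> H one]
H one A H => H A one one A H   [H -> H A one]
H A one one A H => H A one A one one A H   [H -> H A one]
H A one A one one A H => one A one A one one A H   [H -> one]
one A one A one one A H => one eats one A one one A H   [A -> eats]
one eats one A one one A H => one eats one eats one one A H   [A -> eats]
one eats one eats one one A H => one eats one eats one one eats H   [A -> eats]
one eats one eats one one eats H => one eats one eats one one eats one   [H -> one]

S => H A H => H one A H => H A one one A H => H A one A one one A H => one A one A one one A H => one eats one A one one A H => one eats one eats one one A H => one eats one eats one one eats H => one eats one eats one one eats one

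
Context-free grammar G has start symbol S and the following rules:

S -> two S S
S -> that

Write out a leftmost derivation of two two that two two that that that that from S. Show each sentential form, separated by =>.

S => two S S => two two S S S => two two that S S => two two that two S S S => two two that two two S S S S => two two that two two that S S S => two two that two two that that S S => two two that two two that that that S => two two that two two that that that that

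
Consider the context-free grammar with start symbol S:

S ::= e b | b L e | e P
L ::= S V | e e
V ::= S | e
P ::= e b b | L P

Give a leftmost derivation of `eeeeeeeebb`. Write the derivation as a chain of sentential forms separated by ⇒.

S ⇒ eP ⇒ eLP ⇒ eeeP ⇒ eeeLP ⇒ eeeeeP ⇒ eeeeeLP ⇒ eeeeeeeP ⇒ eeeeeeeebb

S ⇒ eP   [S ::= e P]
eP ⇒ eLP   [P ::= L P]
eLP ⇒ eeeP   [L ::= e e]
eeeP ⇒ eeeLP   [P ::= L P]
eeeLP ⇒ eeeeeP   [L ::= e e]
eeeeeP ⇒ eeeeeLP   [P ::= L P]
eeeeeLP ⇒ eeeeeeeP   [L ::= e e]
eeeeeeeP ⇒ eeeeeeeebb   [P ::= e b b]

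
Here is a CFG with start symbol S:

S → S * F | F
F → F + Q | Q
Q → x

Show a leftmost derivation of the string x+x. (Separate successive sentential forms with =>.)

S => F => F+Q => Q+Q => x+Q => x+x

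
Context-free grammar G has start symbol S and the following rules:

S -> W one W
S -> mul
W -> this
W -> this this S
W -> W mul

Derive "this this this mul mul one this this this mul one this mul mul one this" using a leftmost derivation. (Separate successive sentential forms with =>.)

S => W one W   [S -> W one W]
W one W => W mul one W   [W -> W mul]
W mul one W => this this S mul one W   [W -> this this S]
this this S mul one W => this this W one W mul one W   [S -> W one W]
this this W one W mul one W => this this W mul one W mul one W   [W -> W mul]
this this W mul one W mul one W => this this W mul mul one W mul one W   [W -> W mul]
this this W mul mul one W mul one W => this this this mul mul one W mul one W   [W -> this]
this this this mul mul one W mul one W => this this this mul mul one W mul mul one W   [W -> W mul]
this this this mul mul one W mul mul one W => this this this mul mul one this this S mul mul one W   [W -> this this S]
this this this mul mul one this this S mul mul one W => this this this mul mul one this this W one W mul mul one W   [S -> W one W]
this this this mul mul one this this W one W mul mul one W => this this this mul mul one this this W mul one W mul mul one W   [W -> W mul]
this this this mul mul one this this W mul one W mul mul one W => this this this mul mul one this this this mul one W mul mul one W   [W -> this]
this this this mul mul one this this this mul one W mul mul one W => this this this mul mul one this this this mul one this mul mul one W   [W -> this]
this this this mul mul one this this this mul one this mul mul one W => this this this mul mul one this this this mul one this mul mul one this   [W -> this]

S => W one W => W mul one W => this this S mul one W => this this W one W mul one W => this this W mul one W mul one W => this this W mul mul one W mul one W => this this this mul mul one W mul one W => this this this mul mul one W mul mul one W => this this this mul mul one this this S mul mul one W => this this this mul mul one this this W one W mul mul one W => this this this mul mul one this this W mul one W mul mul one W => this this this mul mul one this this this mul one W mul mul one W => this this this mul mul one this this this mul one this mul mul one W => this this this mul mul one this this this mul one this mul mul one this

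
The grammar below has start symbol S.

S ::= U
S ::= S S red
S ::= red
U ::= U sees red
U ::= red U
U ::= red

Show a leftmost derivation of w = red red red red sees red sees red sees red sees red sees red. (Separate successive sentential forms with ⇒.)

S ⇒ U   [S ::= U]
U ⇒ U sees red   [U ::= U sees red]
U sees red ⇒ U sees red sees red   [U ::= U sees red]
U sees red sees red ⇒ U sees red sees red sees red   [U ::= U sees red]
U sees red sees red sees red ⇒ red U sees red sees red sees red   [U ::= red U]
red U sees red sees red sees red ⇒ red red U sees red sees red sees red   [U ::= red U]
red red U sees red sees red sees red ⇒ red red U sees red sees red sees red sees red   [U ::= U sees red]
red red U sees red sees red sees red sees red ⇒ red red red U sees red sees red sees red sees red   [U ::= red U]
red red red U sees red sees red sees red sees red ⇒ red red red U sees red sees red sees red sees red sees red   [U ::= U sees red]
red red red U sees red sees red sees red sees red sees red ⇒ red red red red sees red sees red sees red sees red sees red   [U ::= red]

S ⇒ U ⇒ U sees red ⇒ U sees red sees red ⇒ U sees red sees red sees red ⇒ red U sees red sees red sees red ⇒ red red U sees red sees red sees red ⇒ red red U sees red sees red sees red sees red ⇒ red red red U sees red sees red sees red sees red ⇒ red red red U sees red sees red sees red sees red sees red ⇒ red red red red sees red sees red sees red sees red sees red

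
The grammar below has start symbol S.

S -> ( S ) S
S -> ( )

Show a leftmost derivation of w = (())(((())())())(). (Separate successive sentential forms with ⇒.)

S ⇒ (S)S   [S -> ( S ) S]
(S)S ⇒ (())S   [S -> ( )]
(())S ⇒ (())(S)S   [S -> ( S ) S]
(())(S)S ⇒ (())((S)S)S   [S -> ( S ) S]
(())((S)S)S ⇒ (())(((S)S)S)S   [S -> ( S ) S]
(())(((S)S)S)S ⇒ (())(((())S)S)S   [S -> ( )]
(())(((())S)S)S ⇒ (())(((())())S)S   [S -> ( )]
(())(((())())S)S ⇒ (())(((())())())S   [S -> ( )]
(())(((())())())S ⇒ (())(((())())())()   [S -> ( )]

S ⇒ (S)S ⇒ (())S ⇒ (())(S)S ⇒ (())((S)S)S ⇒ (())(((S)S)S)S ⇒ (())(((())S)S)S ⇒ (())(((())())S)S ⇒ (())(((())())())S ⇒ (())(((())())())()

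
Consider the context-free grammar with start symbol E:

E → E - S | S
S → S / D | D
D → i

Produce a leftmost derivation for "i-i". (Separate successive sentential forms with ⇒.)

E⇒E-S⇒S-S⇒D-S⇒i-S⇒i-D⇒i-i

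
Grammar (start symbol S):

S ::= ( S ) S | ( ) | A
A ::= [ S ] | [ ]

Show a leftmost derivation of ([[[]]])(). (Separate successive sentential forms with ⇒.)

S ⇒ (S)S ⇒ (A)S ⇒ ([S])S ⇒ ([A])S ⇒ ([[S]])S ⇒ ([[A]])S ⇒ ([[[]]])S ⇒ ([[[]]])()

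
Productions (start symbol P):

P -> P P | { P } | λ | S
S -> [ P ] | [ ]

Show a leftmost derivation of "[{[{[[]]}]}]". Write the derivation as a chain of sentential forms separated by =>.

P => S   [P -> S]
S => [P]   [S -> [ P ]]
[P] => [{P}]   [P -> { P }]
[{P}] => [{PP}]   [P -> P P]
[{PP}] => [{SP}]   [P -> S]
[{SP}] => [{[P]P}]   [S -> [ P ]]
[{[P]P}] => [{[{P}]P}]   [P -> { P }]
[{[{P}]P}] => [{[{S}]P}]   [P -> S]
[{[{S}]P}] => [{[{[P]}]P}]   [S -> [ P ]]
[{[{[P]}]P}] => [{[{[S]}]P}]   [P -> S]
[{[{[S]}]P}] => [{[{[[]]}]P}]   [S -> [ ]]
[{[{[[]]}]P}] => [{[{[[]]}]}]   [P -> λ]

P => S => [P] => [{P}] => [{PP}] => [{SP}] => [{[P]P}] => [{[{P}]P}] => [{[{S}]P}] => [{[{[P]}]P}] => [{[{[S]}]P}] => [{[{[[]]}]P}] => [{[{[[]]}]}]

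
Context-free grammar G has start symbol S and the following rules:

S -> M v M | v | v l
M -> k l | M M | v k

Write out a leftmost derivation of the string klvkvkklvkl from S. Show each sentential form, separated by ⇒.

S ⇒ MvM ⇒ MMvM ⇒ MMMvM ⇒ MMMMvM ⇒ klMMMvM ⇒ klvkMMvM ⇒ klvkvkMvM ⇒ klvkvkklvM ⇒ klvkvkklvkl

S ⇒ MvM   [S -> M v M]
MvM ⇒ MMvM   [M -> M M]
MMvM ⇒ MMMvM   [M -> M M]
MMMvM ⇒ MMMMvM   [M -> M M]
MMMMvM ⇒ klMMMvM   [M -> k l]
klMMMvM ⇒ klvkMMvM   [M -> v k]
klvkMMvM ⇒ klvkvkMvM   [M -> v k]
klvkvkMvM ⇒ klvkvkklvM   [M -> k l]
klvkvkklvM ⇒ klvkvkklvkl   [M -> k l]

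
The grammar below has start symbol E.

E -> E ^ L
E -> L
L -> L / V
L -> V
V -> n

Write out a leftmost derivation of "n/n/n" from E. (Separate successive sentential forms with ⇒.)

E ⇒ L ⇒ L/V ⇒ L/V/V ⇒ V/V/V ⇒ n/V/V ⇒ n/n/V ⇒ n/n/n

E ⇒ L   [E -> L]
L ⇒ L/V   [L -> L / V]
L/V ⇒ L/V/V   [L -> L / V]
L/V/V ⇒ V/V/V   [L -> V]
V/V/V ⇒ n/V/V   [V -> n]
n/V/V ⇒ n/n/V   [V -> n]
n/n/V ⇒ n/n/n   [V -> n]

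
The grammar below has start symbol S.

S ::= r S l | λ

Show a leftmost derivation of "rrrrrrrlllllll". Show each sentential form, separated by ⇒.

S ⇒ rSl ⇒ rrSll ⇒ rrrSlll ⇒ rrrrSllll ⇒ rrrrrSlllll ⇒ rrrrrrSllllll ⇒ rrrrrrrSlllllll ⇒ rrrrrrrlllllll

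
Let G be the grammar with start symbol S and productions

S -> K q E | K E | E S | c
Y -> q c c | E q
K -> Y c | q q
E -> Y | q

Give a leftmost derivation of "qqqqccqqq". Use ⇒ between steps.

S⇒KqE⇒qqqE⇒qqqY⇒qqqEq⇒qqqYq⇒qqqEqq⇒qqqYqq⇒qqqEqqq⇒qqqYqqq⇒qqqqccqqq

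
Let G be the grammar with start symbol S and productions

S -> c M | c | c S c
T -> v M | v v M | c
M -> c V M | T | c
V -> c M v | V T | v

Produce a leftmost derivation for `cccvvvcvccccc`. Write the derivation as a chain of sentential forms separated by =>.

S => cSc   [S -> c S c]
cSc => ccMc   [S -> c M]
ccMc => cccVMc   [M -> c V M]
cccVMc => cccVTMc   [V -> V T]
cccVTMc => cccvTMc   [V -> v]
cccvTMc => cccvvvMMc   [T -> v v M]
cccvvvMMc => cccvvvcVMMc   [M -> c V M]
cccvvvcVMMc => cccvvvcVTMMc   [V -> V T]
cccvvvcVTMMc => cccvvvcVTTMMc   [V -> V T]
cccvvvcVTTMMc => cccvvvcvTTMMc   [V -> v]
cccvvvcvTTMMc => cccvvvcvcTMMc   [T -> c]
cccvvvcvcTMMc => cccvvvcvccMMc   [T -> c]
cccvvvcvccMMc => cccvvvcvcccMc   [M -> c]
cccvvvcvcccMc => cccvvvcvccccc   [M -> c]

S => cSc => ccMc => cccVMc => cccVTMc => cccvTMc => cccvvvMMc => cccvvvcVMMc => cccvvvcVTMMc => cccvvvcVTTMMc => cccvvvcvTTMMc => cccvvvcvcTMMc => cccvvvcvccMMc => cccvvvcvcccMc => cccvvvcvccccc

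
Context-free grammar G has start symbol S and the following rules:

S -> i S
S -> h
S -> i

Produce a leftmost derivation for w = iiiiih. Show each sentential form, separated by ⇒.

S ⇒ iS   [S -> i S]
iS ⇒ iiS   [S -> i S]
iiS ⇒ iiiS   [S -> i S]
iiiS ⇒ iiiiS   [S -> i S]
iiiiS ⇒ iiiiiS   [S -> i S]
iiiiiS ⇒ iiiiih   [S -> h]

S ⇒ iS ⇒ iiS ⇒ iiiS ⇒ iiiiS ⇒ iiiiiS ⇒ iiiiih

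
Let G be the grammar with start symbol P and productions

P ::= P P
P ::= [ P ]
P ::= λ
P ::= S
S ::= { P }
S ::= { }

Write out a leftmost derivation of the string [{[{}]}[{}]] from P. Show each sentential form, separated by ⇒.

P⇒[P]⇒[PP]⇒[SP]⇒[{P}P]⇒[{[P]}P]⇒[{[S]}P]⇒[{[{}]}P]⇒[{[{}]}[P]]⇒[{[{}]}[S]]⇒[{[{}]}[{}]]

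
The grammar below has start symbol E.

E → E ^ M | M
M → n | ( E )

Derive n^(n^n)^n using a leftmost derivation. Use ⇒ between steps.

E ⇒ E^M ⇒ E^M^M ⇒ M^M^M ⇒ n^M^M ⇒ n^(E)^M ⇒ n^(E^M)^M ⇒ n^(M^M)^M ⇒ n^(n^M)^M ⇒ n^(n^n)^M ⇒ n^(n^n)^n

E ⇒ E^M   [E → E ^ M]
E^M ⇒ E^M^M   [E → E ^ M]
E^M^M ⇒ M^M^M   [E → M]
M^M^M ⇒ n^M^M   [M → n]
n^M^M ⇒ n^(E)^M   [M → ( E )]
n^(E)^M ⇒ n^(E^M)^M   [E → E ^ M]
n^(E^M)^M ⇒ n^(M^M)^M   [E → M]
n^(M^M)^M ⇒ n^(n^M)^M   [M → n]
n^(n^M)^M ⇒ n^(n^n)^M   [M → n]
n^(n^n)^M ⇒ n^(n^n)^n   [M → n]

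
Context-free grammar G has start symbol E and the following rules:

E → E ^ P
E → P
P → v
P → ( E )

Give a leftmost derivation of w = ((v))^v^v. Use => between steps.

E=>E^P=>E^P^P=>P^P^P=>(E)^P^P=>(P)^P^P=>((E))^P^P=>((P))^P^P=>((v))^P^P=>((v))^v^P=>((v))^v^v

E => E^P   [E → E ^ P]
E^P => E^P^P   [E → E ^ P]
E^P^P => P^P^P   [E → P]
P^P^P => (E)^P^P   [P → ( E )]
(E)^P^P => (P)^P^P   [E → P]
(P)^P^P => ((E))^P^P   [P → ( E )]
((E))^P^P => ((P))^P^P   [E → P]
((P))^P^P => ((v))^P^P   [P → v]
((v))^P^P => ((v))^v^P   [P → v]
((v))^v^P => ((v))^v^v   [P → v]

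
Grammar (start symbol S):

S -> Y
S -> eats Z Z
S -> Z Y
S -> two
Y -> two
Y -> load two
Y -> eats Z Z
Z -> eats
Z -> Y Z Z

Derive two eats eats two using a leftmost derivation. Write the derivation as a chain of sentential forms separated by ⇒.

S ⇒ Z Y ⇒ Y Z Z Y ⇒ two Z Z Y ⇒ two eats Z Y ⇒ two eats eats Y ⇒ two eats eats two

S ⇒ Z Y   [S -> Z Y]
Z Y ⇒ Y Z Z Y   [Z -> Y Z Z]
Y Z Z Y ⇒ two Z Z Y   [Y -> two]
two Z Z Y ⇒ two eats Z Y   [Z -> eats]
two eats Z Y ⇒ two eats eats Y   [Z -> eats]
two eats eats Y ⇒ two eats eats two   [Y -> two]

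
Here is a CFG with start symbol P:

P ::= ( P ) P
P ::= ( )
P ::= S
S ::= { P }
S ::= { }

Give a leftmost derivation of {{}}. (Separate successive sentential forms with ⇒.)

P⇒S⇒{P}⇒{S}⇒{{}}

P ⇒ S   [P ::= S]
S ⇒ {P}   [S ::= { P }]
{P} ⇒ {S}   [P ::= S]
{S} ⇒ {{}}   [S ::= { }]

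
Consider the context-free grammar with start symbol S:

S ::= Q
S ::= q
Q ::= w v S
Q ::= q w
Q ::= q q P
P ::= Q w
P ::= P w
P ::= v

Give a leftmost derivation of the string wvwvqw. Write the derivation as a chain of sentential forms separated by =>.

S => Q => wvS => wvQ => wvwvS => wvwvQ => wvwvqw

S => Q   [S ::= Q]
Q => wvS   [Q ::= w v S]
wvS => wvQ   [S ::= Q]
wvQ => wvwvS   [Q ::= w v S]
wvwvS => wvwvQ   [S ::= Q]
wvwvQ => wvwvqw   [Q ::= q w]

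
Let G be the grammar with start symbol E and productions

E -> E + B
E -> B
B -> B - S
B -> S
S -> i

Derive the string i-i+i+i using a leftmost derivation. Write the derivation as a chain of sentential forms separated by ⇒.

E ⇒ E+B ⇒ E+B+B ⇒ B+B+B ⇒ B-S+B+B ⇒ S-S+B+B ⇒ i-S+B+B ⇒ i-i+B+B ⇒ i-i+S+B ⇒ i-i+i+B ⇒ i-i+i+S ⇒ i-i+i+i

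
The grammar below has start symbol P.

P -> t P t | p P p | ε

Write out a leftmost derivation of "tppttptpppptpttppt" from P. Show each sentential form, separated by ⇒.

P ⇒ tPt ⇒ tpPpt ⇒ tppPppt ⇒ tpptPtppt ⇒ tppttPttppt ⇒ tppttpPpttppt ⇒ tppttptPtpttppt ⇒ tppttptpPptpttppt ⇒ tppttptppPpptpttppt ⇒ tppttptpppptpttppt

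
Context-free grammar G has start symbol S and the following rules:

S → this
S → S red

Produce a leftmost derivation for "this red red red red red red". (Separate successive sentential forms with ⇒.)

S ⇒ S red ⇒ S red red ⇒ S red red red ⇒ S red red red red ⇒ S red red red red red ⇒ S red red red red red red ⇒ this red red red red red red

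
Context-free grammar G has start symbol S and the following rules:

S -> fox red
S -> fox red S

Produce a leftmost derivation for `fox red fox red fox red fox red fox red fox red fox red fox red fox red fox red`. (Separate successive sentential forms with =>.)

S => fox red S   [S -> fox red S]
fox red S => fox red fox red S   [S -> fox red S]
fox red fox red S => fox red fox red fox red S   [S -> fox red S]
fox red fox red fox red S => fox red fox red fox red fox red S   [S -> fox red S]
fox red fox red fox red fox red S => fox red fox red fox red fox red fox red S   [S -> fox red S]
fox red fox red fox red fox red fox red S => fox red fox red fox red fox red fox red fox red S   [S -> fox red S]
fox red fox red fox red fox red fox red fox red S => fox red fox red fox red fox red fox red fox red fox red S   [S -> fox red S]
fox red fox red fox red fox red fox red fox red fox red S => fox red fox red fox red fox red fox red fox red fox red fox red S   [S -> fox red S]
fox red fox red fox red fox red fox red fox red fox red fox red S => fox red fox red fox red fox red fox red fox red fox red fox red fox red S   [S -> fox red S]
fox red fox red fox red fox red fox red fox red fox red fox red fox red S => fox red fox red fox red fox red fox red fox red fox red fox red fox red fox red   [S -> fox red]

S => fox red S => fox red fox red S => fox red fox red fox red S => fox red fox red fox red fox red S => fox red fox red fox red fox red fox red S => fox red fox red fox red fox red fox red fox red S => fox red fox red fox red fox red fox red fox red fox red S => fox red fox red fox red fox red fox red fox red fox red fox red S => fox red fox red fox red fox red fox red fox red fox red fox red fox red S => fox red fox red fox red fox red fox red fox red fox red fox red fox red fox red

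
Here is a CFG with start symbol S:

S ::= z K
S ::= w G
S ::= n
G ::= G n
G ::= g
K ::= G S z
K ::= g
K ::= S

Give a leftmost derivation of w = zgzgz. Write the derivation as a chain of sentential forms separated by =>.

S => zK   [S ::= z K]
zK => zGSz   [K ::= G S z]
zGSz => zgSz   [G ::= g]
zgSz => zgzKz   [S ::= z K]
zgzKz => zgzgz   [K ::= g]

S => zK => zGSz => zgSz => zgzKz => zgzgz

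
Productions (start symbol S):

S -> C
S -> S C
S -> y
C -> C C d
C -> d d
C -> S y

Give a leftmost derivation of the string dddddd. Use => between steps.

S => SC   [S -> S C]
SC => SCC   [S -> S C]
SCC => CCC   [S -> C]
CCC => ddCC   [C -> d d]
ddCC => ddddC   [C -> d d]
ddddC => dddddd   [C -> d d]

S=>SC=>SCC=>CCC=>ddCC=>ddddC=>dddddd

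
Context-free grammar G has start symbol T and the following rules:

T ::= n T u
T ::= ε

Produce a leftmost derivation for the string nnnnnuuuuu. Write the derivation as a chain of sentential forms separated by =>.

T => nTu => nnTuu => nnnTuuu => nnnnTuuuu => nnnnnTuuuuu => nnnnnuuuuu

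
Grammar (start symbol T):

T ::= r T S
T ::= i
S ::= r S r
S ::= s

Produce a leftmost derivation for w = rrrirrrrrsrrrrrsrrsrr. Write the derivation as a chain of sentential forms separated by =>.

T => rTS   [T ::= r T S]
rTS => rrTSS   [T ::= r T S]
rrTSS => rrrTSSS   [T ::= r T S]
rrrTSSS => rrriSSS   [T ::= i]
rrriSSS => rrrirSrSS   [S ::= r S r]
rrrirSrSS => rrrirrSrrSS   [S ::= r S r]
rrrirrSrrSS => rrrirrrSrrrSS   [S ::= r S r]
rrrirrrSrrrSS => rrrirrrrSrrrrSS   [S ::= r S r]
rrrirrrrSrrrrSS => rrrirrrrrSrrrrrSS   [S ::= r S r]
rrrirrrrrSrrrrrSS => rrrirrrrrsrrrrrSS   [S ::= s]
rrrirrrrrsrrrrrSS => rrrirrrrrsrrrrrsS   [S ::= s]
rrrirrrrrsrrrrrsS => rrrirrrrrsrrrrrsrSr   [S ::= r S r]
rrrirrrrrsrrrrrsrSr => rrrirrrrrsrrrrrsrrSrr   [S ::= r S r]
rrrirrrrrsrrrrrsrrSrr => rrrirrrrrsrrrrrsrrsrr   [S ::= s]

T => rTS => rrTSS => rrrTSSS => rrriSSS => rrrirSrSS => rrrirrSrrSS => rrrirrrSrrrSS => rrrirrrrSrrrrSS => rrrirrrrrSrrrrrSS => rrrirrrrrsrrrrrSS => rrrirrrrrsrrrrrsS => rrrirrrrrsrrrrrsrSr => rrrirrrrrsrrrrrsrrSrr => rrrirrrrrsrrrrrsrrsrr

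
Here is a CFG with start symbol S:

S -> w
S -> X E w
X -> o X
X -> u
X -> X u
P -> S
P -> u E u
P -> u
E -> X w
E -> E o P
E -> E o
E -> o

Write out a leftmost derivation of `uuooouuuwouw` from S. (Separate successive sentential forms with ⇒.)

S ⇒ XEw ⇒ XuEw ⇒ uuEw ⇒ uuEoPw ⇒ uuXwoPw ⇒ uuoXwoPw ⇒ uuoXuwoPw ⇒ uuoXuuwoPw ⇒ uuooXuuwoPw ⇒ uuoooXuuwoPw ⇒ uuooouuuwoPw ⇒ uuooouuuwouw

S ⇒ XEw   [S -> X E w]
XEw ⇒ XuEw   [X -> X u]
XuEw ⇒ uuEw   [X -> u]
uuEw ⇒ uuEoPw   [E -> E o P]
uuEoPw ⇒ uuXwoPw   [E -> X w]
uuXwoPw ⇒ uuoXwoPw   [X -> o X]
uuoXwoPw ⇒ uuoXuwoPw   [X -> X u]
uuoXuwoPw ⇒ uuoXuuwoPw   [X -> X u]
uuoXuuwoPw ⇒ uuooXuuwoPw   [X -> o X]
uuooXuuwoPw ⇒ uuoooXuuwoPw   [X -> o X]
uuoooXuuwoPw ⇒ uuooouuuwoPw   [X -> u]
uuooouuuwoPw ⇒ uuooouuuwouw   [P -> u]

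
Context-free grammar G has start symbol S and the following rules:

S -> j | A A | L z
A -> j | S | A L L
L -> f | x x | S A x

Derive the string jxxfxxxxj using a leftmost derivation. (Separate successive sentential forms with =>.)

S => AA => ALLA => ALLLLA => SLLLLA => jLLLLA => jxxLLLA => jxxfLLA => jxxfxxLA => jxxfxxxxA => jxxfxxxxj

S => AA   [S -> A A]
AA => ALLA   [A -> A L L]
ALLA => ALLLLA   [A -> A L L]
ALLLLA => SLLLLA   [A -> S]
SLLLLA => jLLLLA   [S -> j]
jLLLLA => jxxLLLA   [L -> x x]
jxxLLLA => jxxfLLA   [L -> f]
jxxfLLA => jxxfxxLA   [L -> x x]
jxxfxxLA => jxxfxxxxA   [L -> x x]
jxxfxxxxA => jxxfxxxxj   [A -> j]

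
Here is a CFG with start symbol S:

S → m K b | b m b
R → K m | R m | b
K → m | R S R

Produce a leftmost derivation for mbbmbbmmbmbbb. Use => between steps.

S => mKb   [S → m K b]
mKb => mRSRb   [K → R S R]
mRSRb => mRmSRb   [R → R m]
mRmSRb => mKmmSRb   [R → K m]
mKmmSRb => mRSRmmSRb   [K → R S R]
mRSRmmSRb => mbSRmmSRb   [R → b]
mbSRmmSRb => mbbmbRmmSRb   [S → b m b]
mbbmbRmmSRb => mbbmbbmmSRb   [R → b]
mbbmbbmmSRb => mbbmbbmmbmbRb   [S → b m b]
mbbmbbmmbmbRb => mbbmbbmmbmbbb   [R → b]

S => mKb => mRSRb => mRmSRb => mKmmSRb => mRSRmmSRb => mbSRmmSRb => mbbmbRmmSRb => mbbmbbmmSRb => mbbmbbmmbmbRb => mbbmbbmmbmbbb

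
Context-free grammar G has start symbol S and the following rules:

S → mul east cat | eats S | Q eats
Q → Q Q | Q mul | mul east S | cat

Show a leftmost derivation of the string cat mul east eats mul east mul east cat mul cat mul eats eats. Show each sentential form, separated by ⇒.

S ⇒ Q eats   [S → Q eats]
Q eats ⇒ Q Q eats   [Q → Q Q]
Q Q eats ⇒ cat Q eats   [Q → cat]
cat Q eats ⇒ cat mul east S eats   [Q → mul east S]
cat mul east S eats ⇒ cat mul east eats S eats   [S → eats S]
cat mul east eats S eats ⇒ cat mul east eats Q eats eats   [S → Q eats]
cat mul east eats Q eats eats ⇒ cat mul east eats Q Q eats eats   [Q → Q Q]
cat mul east eats Q Q eats eats ⇒ cat mul east eats Q mul Q eats eats   [Q → Q mul]
cat mul east eats Q mul Q eats eats ⇒ cat mul east eats mul east S mul Q eats eats   [Q → mul east S]
cat mul east eats mul east S mul Q eats eats ⇒ cat mul east eats mul east mul east cat mul Q eats eats   [S → mul east cat]
cat mul east eats mul east mul east cat mul Q eats eats ⇒ cat mul east eats mul east mul east cat mul Q mul eats eats   [Q → Q mul]
cat mul east eats mul east mul east cat mul Q mul eats eats ⇒ cat mul east eats mul east mul east cat mul cat mul eats eats   [Q → cat]

S ⇒ Q eats ⇒ Q Q eats ⇒ cat Q eats ⇒ cat mul east S eats ⇒ cat mul east eats S eats ⇒ cat mul east eats Q eats eats ⇒ cat mul east eats Q Q eats eats ⇒ cat mul east eats Q mul Q eats eats ⇒ cat mul east eats mul east S mul Q eats eats ⇒ cat mul east eats mul east mul east cat mul Q eats eats ⇒ cat mul east eats mul east mul east cat mul Q mul eats eats ⇒ cat mul east eats mul east mul east cat mul cat mul eats eats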